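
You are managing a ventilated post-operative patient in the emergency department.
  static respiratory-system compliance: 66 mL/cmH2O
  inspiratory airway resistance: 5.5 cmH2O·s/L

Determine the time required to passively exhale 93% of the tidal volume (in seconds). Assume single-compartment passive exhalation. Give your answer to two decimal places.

τ = R × C = 5.5 × 66 mL/cmH2O = 5.5 × 0.066 L/cmH2O = 0.363 s.
Exhaled fraction f = 1 − e^(−t/τ) → t = −τ·ln(1 − f) = −0.363·ln(0.07) = 0.9653 s.

0.97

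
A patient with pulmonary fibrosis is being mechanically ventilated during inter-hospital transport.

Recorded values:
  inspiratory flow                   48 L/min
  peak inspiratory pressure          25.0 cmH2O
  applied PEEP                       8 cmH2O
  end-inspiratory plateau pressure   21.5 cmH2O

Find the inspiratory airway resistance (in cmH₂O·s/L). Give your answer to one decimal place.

Flow: 48 L/min ÷ 60 = 0.8 L/s.
Raw = (PIP − Pplat) / flow = (25.0 − 21.5) / 0.8 = 3.5 / 0.8 = 4.375 cmH2O·s/L.

4.4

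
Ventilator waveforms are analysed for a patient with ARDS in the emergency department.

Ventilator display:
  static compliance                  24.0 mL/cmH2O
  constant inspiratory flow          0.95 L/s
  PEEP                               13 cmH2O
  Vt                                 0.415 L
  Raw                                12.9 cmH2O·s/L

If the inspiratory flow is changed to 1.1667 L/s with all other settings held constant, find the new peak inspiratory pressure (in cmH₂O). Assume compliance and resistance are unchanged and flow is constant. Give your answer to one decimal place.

PIP = Vt/C + R·V̇ + PEEP (constant-flow equation of motion).
Only the resistive term changes: ΔPIP = R × ΔV̇ = 12.9 × (1.1667 − 0.95) = 12.9 × 0.2167 = 2.795 cmH2O.
Original PIP = 415/24.0 + 12.9×0.95 + 13 = 42.547 cmH2O; new PIP = 42.547 + (2.795) = 45.342 cmH2O.

45.3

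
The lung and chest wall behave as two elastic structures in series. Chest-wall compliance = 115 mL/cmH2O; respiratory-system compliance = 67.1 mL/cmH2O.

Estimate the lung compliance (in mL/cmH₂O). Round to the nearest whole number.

1/CL = 1/Crs − 1/Ccw.
1/CL = 1/67.1 − 1/115 = 0.006207.
CL = 161.11 mL/cmH2O.

161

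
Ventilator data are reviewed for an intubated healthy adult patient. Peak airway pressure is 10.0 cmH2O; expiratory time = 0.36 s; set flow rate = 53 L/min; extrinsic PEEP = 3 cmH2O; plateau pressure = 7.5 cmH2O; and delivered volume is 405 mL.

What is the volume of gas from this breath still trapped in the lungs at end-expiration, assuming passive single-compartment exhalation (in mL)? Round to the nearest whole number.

99

Flow: 53 L/min ÷ 60 = 0.8833 L/s.
R = (PIP − Pplat)/V̇ = (10.0 − 7.5) / 0.8833 = 2.5/0.8833 = 2.83 cmH2O·s/L.
C = Vt/(Pplat − PEEP) = 405.0 / (7.5 − 3) = 405.0/4.5 = 90.0 mL/cmH2O.
τ = R × C = 2.83 × 0.09 L/cmH2O = 0.2547 s.
Fraction remaining = e^(−Te/τ) = e^(−0.36/0.2547) = 0.2433.
Trapped volume = 405.0 × 0.2433 = 98.537 mL.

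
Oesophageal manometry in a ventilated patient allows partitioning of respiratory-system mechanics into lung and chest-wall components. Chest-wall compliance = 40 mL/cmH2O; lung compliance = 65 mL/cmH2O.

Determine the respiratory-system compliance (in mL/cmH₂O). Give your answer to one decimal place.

Lung and chest wall are elastances in series: 1/Crs = 1/CL + 1/Ccw.
1/Crs = 1/65 + 1/40 = 0.04038.
Crs = 24.765 mL/cmH2O.

24.8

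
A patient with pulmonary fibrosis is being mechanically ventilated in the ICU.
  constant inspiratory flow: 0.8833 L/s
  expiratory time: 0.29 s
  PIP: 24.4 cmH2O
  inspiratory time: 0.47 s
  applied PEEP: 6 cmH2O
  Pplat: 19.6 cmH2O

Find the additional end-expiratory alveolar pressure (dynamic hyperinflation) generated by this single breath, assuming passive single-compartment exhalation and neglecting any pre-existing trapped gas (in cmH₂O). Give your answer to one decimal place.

Vt = flow × Ti = 0.8833 L/s × 0.47 s × 1000 mL/L = 415.15 mL.
R = (PIP − Pplat)/V̇ = (24.4 − 19.6) / 0.8833 = 4.8/0.8833 = 5.434 cmH2O·s/L.
C = Vt/(Pplat − PEEP) = 415.15 / (19.6 − 6) = 415.15/13.6 = 30.526 mL/cmH2O.
τ = R × C = 5.434 × 0.03053 L/cmH2O = 0.1659 s.
Fraction remaining = e^(−Te/τ) = e^(−0.29/0.1659) = 0.1741; trapped volume = 415.15 × 0.1741 = 72.278 mL.
Additional alveolar pressure from trapping ≈ V_trapped / C = 72.278 / 30.526 = 2.368 cmH2O.

2.4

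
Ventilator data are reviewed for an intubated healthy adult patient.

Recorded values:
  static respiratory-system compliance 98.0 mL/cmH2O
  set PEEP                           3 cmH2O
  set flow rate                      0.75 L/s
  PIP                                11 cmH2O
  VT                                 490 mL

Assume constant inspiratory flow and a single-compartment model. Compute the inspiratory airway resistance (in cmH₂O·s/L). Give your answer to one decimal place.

4.0

Equation of motion (constant flow): PIP = Vt/C + R·V̇ + PEEP.
R·V̇ = PIP − Vt/C − PEEP = 11 − 490/98.0 − 3 = 11 − 5.0 − 3 = 3.0 cmH2O.
R = 3.0 / 0.75 = 4.0 cmH2O·s/L.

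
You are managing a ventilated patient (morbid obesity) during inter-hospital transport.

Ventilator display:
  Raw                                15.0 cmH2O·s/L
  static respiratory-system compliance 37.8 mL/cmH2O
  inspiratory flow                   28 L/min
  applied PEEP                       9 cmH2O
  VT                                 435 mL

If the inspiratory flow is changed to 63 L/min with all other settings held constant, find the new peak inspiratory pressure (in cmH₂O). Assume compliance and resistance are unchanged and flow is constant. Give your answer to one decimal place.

36.3

Flow: 28 L/min ÷ 60 = 0.4667 L/s.
New flow: 63 L/min ÷ 60 = 1.05 L/s.
PIP = Vt/C + R·V̇ + PEEP (constant-flow equation of motion).
Only the resistive term changes: ΔPIP = R × ΔV̇ = 15.0 × (1.05 − 0.4667) = 15.0 × 0.5833 = 8.75 cmH2O.
Original PIP = 435/37.8 + 15.0×0.4667 + 9 = 27.508 cmH2O; new PIP = 27.508 + (8.75) = 36.258 cmH2O.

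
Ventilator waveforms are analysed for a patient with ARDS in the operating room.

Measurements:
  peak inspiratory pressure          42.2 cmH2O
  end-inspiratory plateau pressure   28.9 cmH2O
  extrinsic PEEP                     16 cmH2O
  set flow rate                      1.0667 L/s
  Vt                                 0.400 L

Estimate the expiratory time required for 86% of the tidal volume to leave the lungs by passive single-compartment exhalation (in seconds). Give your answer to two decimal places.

0.76

R = (PIP − Pplat)/V̇ = (42.2 − 28.9) / 1.0667 = 13.3/1.0667 = 12.468 cmH2O·s/L.
C = Vt/(Pplat − PEEP) = 400.0 / (28.9 − 16) = 400.0/12.9 = 31.008 mL/cmH2O.
τ = R × C = 12.468 × 0.03101 L/cmH2O = 0.3866 s.
t = −τ·ln(1 − 0.86) = −0.3866·ln(0.14) = 0.7601 s.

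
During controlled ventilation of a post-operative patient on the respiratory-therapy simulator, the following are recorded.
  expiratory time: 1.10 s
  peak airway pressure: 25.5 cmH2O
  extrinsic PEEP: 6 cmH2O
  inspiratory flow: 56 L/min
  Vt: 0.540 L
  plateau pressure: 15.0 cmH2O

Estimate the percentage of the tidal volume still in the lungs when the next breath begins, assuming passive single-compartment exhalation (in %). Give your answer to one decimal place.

Flow: 56 L/min ÷ 60 = 0.9333 L/s.
R = (PIP − Pplat)/V̇ = (25.5 − 15.0) / 0.9333 = 10.5/0.9333 = 11.25 cmH2O·s/L.
C = Vt/(Pplat − PEEP) = 540.0 / (15.0 − 6) = 540.0/9.0 = 60.0 mL/cmH2O.
τ = R × C = 11.25 × 0.06 L/cmH2O = 0.675 s.
Fraction remaining at end-expiration = e^(−Te/τ) = e^(−1.10/0.675) = 0.196 → 19.6%.

19.6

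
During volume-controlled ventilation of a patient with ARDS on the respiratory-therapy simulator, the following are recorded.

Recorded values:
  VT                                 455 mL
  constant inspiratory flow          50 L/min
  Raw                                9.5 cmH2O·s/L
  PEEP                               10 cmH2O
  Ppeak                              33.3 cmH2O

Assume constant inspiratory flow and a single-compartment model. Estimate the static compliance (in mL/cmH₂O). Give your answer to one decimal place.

29.6

Flow: 50 L/min ÷ 60 = 0.8333 L/s.
Equation of motion (constant flow): PIP = Vt/C + R·V̇ + PEEP.
Vt/C = PIP − R·V̇ − PEEP = 33.3 − 9.5×0.8333 − 10 = 33.3 − 7.916 − 10 = 15.384 cmH2O.
C = Vt / 15.384 = 455 / 15.384 = 29.576 mL/cmH2O.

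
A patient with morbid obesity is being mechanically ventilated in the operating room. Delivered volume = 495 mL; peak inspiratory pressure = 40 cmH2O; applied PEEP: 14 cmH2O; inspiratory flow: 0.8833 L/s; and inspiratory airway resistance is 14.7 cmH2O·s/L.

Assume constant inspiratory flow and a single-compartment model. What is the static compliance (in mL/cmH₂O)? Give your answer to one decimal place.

Equation of motion (constant flow): PIP = Vt/C + R·V̇ + PEEP.
Vt/C = PIP − R·V̇ − PEEP = 40 − 14.7×0.8833 − 14 = 40 − 12.985 − 14 = 13.015 cmH2O.
C = Vt / 13.015 = 495 / 13.015 = 38.033 mL/cmH2O.

38.0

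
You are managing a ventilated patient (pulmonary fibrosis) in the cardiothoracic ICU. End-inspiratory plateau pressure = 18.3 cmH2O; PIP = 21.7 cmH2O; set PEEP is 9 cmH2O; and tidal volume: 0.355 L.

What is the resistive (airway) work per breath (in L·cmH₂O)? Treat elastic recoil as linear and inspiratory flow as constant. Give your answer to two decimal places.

1.21

With constant inspiratory flow the resistive pressure is constant at PIP − Pplat = 21.7 − 18.3 = 3.4 cmH2O, so resistive work = 3.4 × 0.355 = 1.207 L·cmH2O.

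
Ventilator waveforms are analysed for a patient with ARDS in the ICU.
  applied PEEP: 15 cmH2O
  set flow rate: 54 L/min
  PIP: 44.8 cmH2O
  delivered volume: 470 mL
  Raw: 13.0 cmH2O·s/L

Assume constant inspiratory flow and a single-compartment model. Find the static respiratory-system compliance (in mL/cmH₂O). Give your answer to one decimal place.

Flow: 54 L/min ÷ 60 = 0.9 L/s.
Equation of motion (constant flow): PIP = Vt/C + R·V̇ + PEEP.
Vt/C = PIP − R·V̇ − PEEP = 44.8 − 13.0×0.9 − 15 = 44.8 − 11.7 − 15 = 18.1 cmH2O.
C = Vt / 18.1 = 470 / 18.1 = 25.967 mL/cmH2O.

26.0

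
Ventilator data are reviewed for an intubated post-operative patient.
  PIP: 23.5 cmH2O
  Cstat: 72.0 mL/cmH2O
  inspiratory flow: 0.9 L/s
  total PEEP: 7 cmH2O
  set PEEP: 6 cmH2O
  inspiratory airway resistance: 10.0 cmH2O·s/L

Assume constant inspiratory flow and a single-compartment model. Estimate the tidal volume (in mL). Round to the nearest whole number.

Total PEEP = 7 cmH2O (set 6 + intrinsic 1); this is the baseline alveolar pressure.
Equation of motion (constant flow): PIP = Vt/C + R·V̇ + PEEP.
Vt/C = PIP − R·V̇ − PEEP = 23.5 − 9.0 − 7 = 7.5 cmH2O.
Vt = C × 7.5 = 72.0 × 7.5 = 540.0 mL.

540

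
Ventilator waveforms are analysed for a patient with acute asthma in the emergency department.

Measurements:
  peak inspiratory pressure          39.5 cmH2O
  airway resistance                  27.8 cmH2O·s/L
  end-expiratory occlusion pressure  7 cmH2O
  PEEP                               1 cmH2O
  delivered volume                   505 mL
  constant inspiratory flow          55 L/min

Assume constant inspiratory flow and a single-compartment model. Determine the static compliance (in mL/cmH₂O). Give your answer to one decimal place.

72.0

Flow: 55 L/min ÷ 60 = 0.9167 L/s.
Total PEEP = 7 cmH2O (set 1 + intrinsic 6); this is the baseline alveolar pressure.
Equation of motion (constant flow): PIP = Vt/C + R·V̇ + PEEP.
Vt/C = PIP − R·V̇ − PEEP = 39.5 − 27.8×0.9167 − 7 = 39.5 − 25.484 − 7 = 7.016 cmH2O.
C = Vt / 7.016 = 505 / 7.016 = 71.978 mL/cmH2O.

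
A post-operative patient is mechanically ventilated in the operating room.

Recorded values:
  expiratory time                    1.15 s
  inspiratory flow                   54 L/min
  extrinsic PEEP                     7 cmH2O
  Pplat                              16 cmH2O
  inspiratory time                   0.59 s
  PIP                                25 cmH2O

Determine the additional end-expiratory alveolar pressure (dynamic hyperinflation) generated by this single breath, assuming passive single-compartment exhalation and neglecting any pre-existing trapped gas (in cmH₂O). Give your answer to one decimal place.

1.3

Flow: 54 L/min ÷ 60 = 0.9 L/s.
Vt = flow × Ti = 0.9 L/s × 0.59 s × 1000 mL/L = 531.0 mL.
R = (PIP − Pplat)/V̇ = (25 − 16) / 0.9 = 9.0/0.9 = 10.0 cmH2O·s/L.
C = Vt/(Pplat − PEEP) = 531.0 / (16 − 7) = 531.0/9.0 = 59.0 mL/cmH2O.
τ = R × C = 10.0 × 0.059 L/cmH2O = 0.59 s.
Fraction remaining = e^(−Te/τ) = e^(−1.15/0.59) = 0.1424; trapped volume = 531.0 × 0.1424 = 75.614 mL.
Additional alveolar pressure from trapping ≈ V_trapped / C = 75.614 / 59.0 = 1.282 cmH2O.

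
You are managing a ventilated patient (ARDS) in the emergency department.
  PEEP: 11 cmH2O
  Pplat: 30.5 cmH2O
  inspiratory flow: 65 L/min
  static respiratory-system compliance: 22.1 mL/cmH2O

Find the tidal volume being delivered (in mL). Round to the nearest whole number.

Vt = Cstat × (Pplat − PEEP) = 22.1 × (30.5 − 11) = 22.1 × 19.5 = 430.95 mL.

431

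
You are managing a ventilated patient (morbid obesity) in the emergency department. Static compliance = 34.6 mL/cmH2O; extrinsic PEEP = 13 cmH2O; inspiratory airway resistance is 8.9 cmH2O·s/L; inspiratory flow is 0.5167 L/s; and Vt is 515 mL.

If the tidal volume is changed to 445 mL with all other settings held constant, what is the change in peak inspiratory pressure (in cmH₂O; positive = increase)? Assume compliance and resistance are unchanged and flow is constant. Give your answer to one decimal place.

PIP = Vt/C + R·V̇ + PEEP (constant-flow equation of motion).
Only the elastic term changes: ΔPIP = ΔVt / C = (445 − 515) / 34.6 = -2.023 cmH2O.

-2.0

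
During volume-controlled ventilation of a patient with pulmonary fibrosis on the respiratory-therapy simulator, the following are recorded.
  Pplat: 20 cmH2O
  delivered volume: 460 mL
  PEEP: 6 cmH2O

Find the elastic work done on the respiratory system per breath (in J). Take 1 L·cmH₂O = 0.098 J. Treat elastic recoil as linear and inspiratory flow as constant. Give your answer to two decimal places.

0.32

Elastic work ≈ ½ × (Pplat − PEEP) × Vt = 0.5 × (20 − 6) × 0.460 L = 0.5 × 14.0 × 0.460 = 3.22 L·cmH2O.
× 0.098 J/(L·cmH2O) → 0.3156 J.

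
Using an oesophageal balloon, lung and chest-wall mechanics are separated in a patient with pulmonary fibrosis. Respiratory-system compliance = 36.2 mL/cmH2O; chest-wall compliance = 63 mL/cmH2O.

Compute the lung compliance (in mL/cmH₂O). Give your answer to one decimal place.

1/CL = 1/Crs − 1/Ccw.
1/CL = 1/36.2 − 1/63 = 0.01175.
CL = 85.106 mL/cmH2O.

85.1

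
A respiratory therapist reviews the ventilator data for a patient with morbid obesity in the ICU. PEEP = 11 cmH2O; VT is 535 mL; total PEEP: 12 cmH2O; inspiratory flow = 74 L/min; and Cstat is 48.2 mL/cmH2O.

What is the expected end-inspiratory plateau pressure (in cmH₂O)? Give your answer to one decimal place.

End-expiratory occlusion gives total PEEP = 12 cmH2O (intrinsic PEEP = 12 − 11 = 1). Use total PEEP for the elastic gradient.
Pplat = PEEPtotal + Vt / Cstat = 12 + 535 / 48.2 = 12 + 11.1 = 23.1 cmH2O.

23.1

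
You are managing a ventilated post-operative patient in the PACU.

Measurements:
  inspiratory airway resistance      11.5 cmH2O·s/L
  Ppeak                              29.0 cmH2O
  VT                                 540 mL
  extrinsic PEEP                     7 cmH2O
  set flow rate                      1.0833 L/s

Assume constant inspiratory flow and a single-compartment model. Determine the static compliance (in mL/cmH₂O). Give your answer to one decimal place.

Equation of motion (constant flow): PIP = Vt/C + R·V̇ + PEEP.
Vt/C = PIP − R·V̇ − PEEP = 29.0 − 11.5×1.0833 − 7 = 29.0 − 12.458 − 7 = 9.542 cmH2O.
C = Vt / 9.542 = 540 / 9.542 = 56.592 mL/cmH2O.

56.6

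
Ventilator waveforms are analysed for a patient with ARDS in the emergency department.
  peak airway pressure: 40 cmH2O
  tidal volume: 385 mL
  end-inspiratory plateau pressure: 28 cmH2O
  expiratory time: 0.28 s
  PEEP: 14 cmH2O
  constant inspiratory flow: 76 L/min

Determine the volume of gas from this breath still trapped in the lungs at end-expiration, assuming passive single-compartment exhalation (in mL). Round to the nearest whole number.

Flow: 76 L/min ÷ 60 = 1.2667 L/s.
R = (PIP − Pplat)/V̇ = (40 − 28) / 1.2667 = 12.0/1.2667 = 9.473 cmH2O·s/L.
C = Vt/(Pplat − PEEP) = 385.0 / (28 − 14) = 385.0/14.0 = 27.5 mL/cmH2O.
τ = R × C = 9.473 × 0.0275 L/cmH2O = 0.2605 s.
Fraction remaining = e^(−Te/τ) = e^(−0.28/0.2605) = 0.3413.
Trapped volume = 385.0 × 0.3413 = 131.4 mL.

131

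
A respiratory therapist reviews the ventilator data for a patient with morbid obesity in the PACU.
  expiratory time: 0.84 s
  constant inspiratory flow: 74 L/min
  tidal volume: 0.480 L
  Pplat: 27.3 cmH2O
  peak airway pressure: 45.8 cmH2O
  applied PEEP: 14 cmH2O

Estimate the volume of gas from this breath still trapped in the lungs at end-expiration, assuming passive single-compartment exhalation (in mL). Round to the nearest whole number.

102

Flow: 74 L/min ÷ 60 = 1.2333 L/s.
R = (PIP − Pplat)/V̇ = (45.8 − 27.3) / 1.2333 = 18.5/1.2333 = 15.0 cmH2O·s/L.
C = Vt/(Pplat − PEEP) = 480.0 / (27.3 − 14) = 480.0/13.3 = 36.09 mL/cmH2O.
τ = R × C = 15.0 × 0.03609 L/cmH2O = 0.5414 s.
Fraction remaining = e^(−Te/τ) = e^(−0.84/0.5414) = 0.2119.
Trapped volume = 480.0 × 0.2119 = 101.71 mL.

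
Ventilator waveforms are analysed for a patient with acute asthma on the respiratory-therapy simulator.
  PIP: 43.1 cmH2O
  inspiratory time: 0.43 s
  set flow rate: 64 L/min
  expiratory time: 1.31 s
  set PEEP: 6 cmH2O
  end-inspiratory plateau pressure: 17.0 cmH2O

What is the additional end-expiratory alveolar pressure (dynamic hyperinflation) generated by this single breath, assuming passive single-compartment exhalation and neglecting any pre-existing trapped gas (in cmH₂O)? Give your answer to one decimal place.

Flow: 64 L/min ÷ 60 = 1.0667 L/s.
Vt = flow × Ti = 1.0667 L/s × 0.43 s × 1000 mL/L = 458.68 mL.
R = (PIP − Pplat)/V̇ = (43.1 − 17.0) / 1.0667 = 26.1/1.0667 = 24.468 cmH2O·s/L.
C = Vt/(Pplat − PEEP) = 458.68 / (17.0 − 6) = 458.68/11.0 = 41.698 mL/cmH2O.
τ = R × C = 24.468 × 0.0417 L/cmH2O = 1.02 s.
Fraction remaining = e^(−Te/τ) = e^(−1.31/1.02) = 0.2768; trapped volume = 458.68 × 0.2768 = 126.96 mL.
Additional alveolar pressure from trapping ≈ V_trapped / C = 126.96 / 41.698 = 3.045 cmH2O.

3.0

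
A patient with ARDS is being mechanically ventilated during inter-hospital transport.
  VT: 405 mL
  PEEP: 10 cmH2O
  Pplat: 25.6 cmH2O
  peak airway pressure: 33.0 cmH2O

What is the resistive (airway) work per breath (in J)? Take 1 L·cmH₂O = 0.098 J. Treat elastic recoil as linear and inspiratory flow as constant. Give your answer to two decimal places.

0.29

With constant inspiratory flow the resistive pressure is constant at PIP − Pplat = 33.0 − 25.6 = 7.4 cmH2O, so resistive work = 7.4 × 0.405 = 2.997 L·cmH2O.
× 0.098 J/(L·cmH2O) → 0.2937 J.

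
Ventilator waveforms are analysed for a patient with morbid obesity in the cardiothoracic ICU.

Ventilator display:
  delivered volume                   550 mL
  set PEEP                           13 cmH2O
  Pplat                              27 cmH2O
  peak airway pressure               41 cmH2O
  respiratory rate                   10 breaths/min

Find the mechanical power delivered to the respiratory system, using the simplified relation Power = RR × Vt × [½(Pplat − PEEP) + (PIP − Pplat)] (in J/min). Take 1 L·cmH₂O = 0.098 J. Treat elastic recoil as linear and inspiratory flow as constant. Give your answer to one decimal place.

Per-breath work = Vt × [½(Pplat−PEEP) + (PIP−Pplat)] = 0.550 × [0.5×14.0 + 14.0] = 0.550 × 21.0 = 11.55 L·cmH2O.
Power = 10 × 11.55 = 115.5 L·cmH2O/min.
× 0.098 J/(L·cmH2O) → 11.319 J/min.

11.3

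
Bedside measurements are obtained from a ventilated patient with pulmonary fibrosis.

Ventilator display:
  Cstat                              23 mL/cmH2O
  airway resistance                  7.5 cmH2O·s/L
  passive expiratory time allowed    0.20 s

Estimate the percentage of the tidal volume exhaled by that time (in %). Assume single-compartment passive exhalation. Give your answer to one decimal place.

68.6

τ = R × C = 7.5 × 23 mL/cmH2O = 7.5 × 0.023 L/cmH2O = 0.1725 s.
Passive exhalation: V(t)/V₀ = e^(−t/τ) = e^(−0.20/0.1725) = 0.3137.
Fraction exhaled = 1 − 0.3137 = 0.6863 → 68.63%.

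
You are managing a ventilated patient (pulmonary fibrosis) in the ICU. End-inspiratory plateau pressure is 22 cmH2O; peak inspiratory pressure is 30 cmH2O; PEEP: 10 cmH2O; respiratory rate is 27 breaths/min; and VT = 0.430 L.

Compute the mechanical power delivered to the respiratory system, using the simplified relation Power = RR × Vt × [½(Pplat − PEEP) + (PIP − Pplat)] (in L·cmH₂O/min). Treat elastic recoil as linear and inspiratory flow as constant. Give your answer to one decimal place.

Per-breath work = Vt × [½(Pplat−PEEP) + (PIP−Pplat)] = 0.430 × [0.5×12.0 + 8.0] = 0.430 × 14.0 = 6.02 L·cmH2O.
Power = 27 × 6.02 = 162.54 L·cmH2O/min.

162.5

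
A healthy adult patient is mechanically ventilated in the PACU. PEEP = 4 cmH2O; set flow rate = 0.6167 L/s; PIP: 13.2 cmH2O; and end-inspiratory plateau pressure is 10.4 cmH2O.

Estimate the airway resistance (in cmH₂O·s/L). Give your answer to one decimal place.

4.5

Raw = (PIP − Pplat) / flow = (13.2 − 10.4) / 0.6167 = 2.8 / 0.6167 = 4.54 cmH2O·s/L.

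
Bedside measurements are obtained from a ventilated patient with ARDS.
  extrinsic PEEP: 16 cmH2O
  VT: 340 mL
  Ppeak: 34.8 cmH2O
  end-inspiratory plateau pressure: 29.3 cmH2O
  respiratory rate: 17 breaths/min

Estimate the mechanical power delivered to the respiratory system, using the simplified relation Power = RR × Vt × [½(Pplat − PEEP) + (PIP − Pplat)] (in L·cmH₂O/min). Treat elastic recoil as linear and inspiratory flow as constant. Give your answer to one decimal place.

Per-breath work = Vt × [½(Pplat−PEEP) + (PIP−Pplat)] = 0.340 × [0.5×13.3 + 5.5] = 0.340 × 12.15 = 4.131 L·cmH2O.
Power = 17 × 4.131 = 70.227 L·cmH2O/min.

70.2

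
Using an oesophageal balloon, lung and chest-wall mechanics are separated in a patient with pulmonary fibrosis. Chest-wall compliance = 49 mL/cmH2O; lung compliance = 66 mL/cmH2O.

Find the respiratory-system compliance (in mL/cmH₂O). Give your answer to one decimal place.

Lung and chest wall are elastances in series: 1/Crs = 1/CL + 1/Ccw.
1/Crs = 1/66 + 1/49 = 0.03556.
Crs = 28.121 mL/cmH2O.

28.1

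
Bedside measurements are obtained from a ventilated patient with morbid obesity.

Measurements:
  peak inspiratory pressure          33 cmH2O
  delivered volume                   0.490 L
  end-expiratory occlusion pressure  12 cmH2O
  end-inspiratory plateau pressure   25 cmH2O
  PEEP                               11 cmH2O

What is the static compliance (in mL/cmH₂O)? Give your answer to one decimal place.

37.7

End-expiratory occlusion gives total PEEP = 12 cmH2O (intrinsic PEEP = 12 − 11 = 1). Use total PEEP for the elastic gradient.
Cstat = Vt / (Pplat − PEEPtotal) = 490 / (25 − 12) = 490 / 13.0 = 37.692 mL/cmH2O.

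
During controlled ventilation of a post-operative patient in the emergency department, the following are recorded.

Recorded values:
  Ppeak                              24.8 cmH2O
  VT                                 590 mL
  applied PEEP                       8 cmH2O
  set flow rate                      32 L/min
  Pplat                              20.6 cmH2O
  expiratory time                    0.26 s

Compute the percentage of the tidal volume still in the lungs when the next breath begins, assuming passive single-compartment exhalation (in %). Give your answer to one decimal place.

Flow: 32 L/min ÷ 60 = 0.5333 L/s.
R = (PIP − Pplat)/V̇ = (24.8 − 20.6) / 0.5333 = 4.2/0.5333 = 7.875 cmH2O·s/L.
C = Vt/(Pplat − PEEP) = 590.0 / (20.6 − 8) = 590.0/12.6 = 46.825 mL/cmH2O.
τ = R × C = 7.875 × 0.04683 L/cmH2O = 0.3688 s.
Fraction remaining at end-expiration = e^(−Te/τ) = e^(−0.26/0.3688) = 0.4941 → 49.41%.

49.4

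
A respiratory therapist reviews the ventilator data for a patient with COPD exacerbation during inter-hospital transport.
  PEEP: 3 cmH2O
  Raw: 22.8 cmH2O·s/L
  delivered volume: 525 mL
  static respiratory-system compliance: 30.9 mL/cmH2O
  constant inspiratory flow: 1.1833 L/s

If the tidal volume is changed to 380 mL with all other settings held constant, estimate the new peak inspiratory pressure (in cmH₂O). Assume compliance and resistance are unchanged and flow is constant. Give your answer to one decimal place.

42.3

PIP = Vt/C + R·V̇ + PEEP (constant-flow equation of motion).
Only the elastic term changes: ΔPIP = ΔVt / C = (380 − 525) / 30.9 = -4.693 cmH2O.
Original PIP = 525/30.9 + 22.8×1.1833 + 3 = 46.97 cmH2O; new PIP = 46.97 + (-4.693) = 42.277 cmH2O.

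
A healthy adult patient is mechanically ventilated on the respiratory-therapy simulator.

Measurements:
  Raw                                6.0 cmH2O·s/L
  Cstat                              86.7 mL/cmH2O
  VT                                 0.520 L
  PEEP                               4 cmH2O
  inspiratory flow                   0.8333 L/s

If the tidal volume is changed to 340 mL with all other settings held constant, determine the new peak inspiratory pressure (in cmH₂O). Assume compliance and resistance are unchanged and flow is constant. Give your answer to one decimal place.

PIP = Vt/C + R·V̇ + PEEP (constant-flow equation of motion).
Only the elastic term changes: ΔPIP = ΔVt / C = (340 − 520) / 86.7 = -2.076 cmH2O.
Original PIP = 520/86.7 + 6.0×0.8333 + 4 = 14.997 cmH2O; new PIP = 14.997 + (-2.076) = 12.921 cmH2O.

12.9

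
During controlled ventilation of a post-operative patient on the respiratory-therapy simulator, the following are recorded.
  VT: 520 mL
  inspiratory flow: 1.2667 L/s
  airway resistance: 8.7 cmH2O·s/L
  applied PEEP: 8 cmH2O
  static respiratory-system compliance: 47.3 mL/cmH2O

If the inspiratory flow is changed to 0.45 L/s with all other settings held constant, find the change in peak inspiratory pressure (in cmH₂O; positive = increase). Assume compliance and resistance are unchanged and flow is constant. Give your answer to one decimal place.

PIP = Vt/C + R·V̇ + PEEP (constant-flow equation of motion).
Only the resistive term changes: ΔPIP = R × ΔV̇ = 8.7 × (0.45 − 1.2667) = 8.7 × -0.8167 = -7.105 cmH2O.

-7.1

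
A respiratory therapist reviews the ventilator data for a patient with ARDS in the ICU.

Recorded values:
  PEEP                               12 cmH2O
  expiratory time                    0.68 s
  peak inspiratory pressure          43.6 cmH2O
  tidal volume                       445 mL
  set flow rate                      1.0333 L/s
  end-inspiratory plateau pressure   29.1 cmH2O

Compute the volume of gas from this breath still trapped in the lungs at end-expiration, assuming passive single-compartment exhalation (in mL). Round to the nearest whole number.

R = (PIP − Pplat)/V̇ = (43.6 − 29.1) / 1.0333 = 14.5/1.0333 = 14.033 cmH2O·s/L.
C = Vt/(Pplat − PEEP) = 445.0 / (29.1 − 12) = 445.0/17.1 = 26.023 mL/cmH2O.
τ = R × C = 14.033 × 0.02602 L/cmH2O = 0.3651 s.
Fraction remaining = e^(−Te/τ) = e^(−0.68/0.3651) = 0.1553.
Trapped volume = 445.0 × 0.1553 = 69.109 mL.

69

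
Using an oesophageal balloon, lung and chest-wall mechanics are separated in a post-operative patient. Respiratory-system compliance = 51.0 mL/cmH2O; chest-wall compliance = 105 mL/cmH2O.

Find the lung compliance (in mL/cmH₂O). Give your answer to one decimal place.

99.2

1/CL = 1/Crs − 1/Ccw.
1/CL = 1/51.0 − 1/105 = 0.01008.
CL = 99.206 mL/cmH2O.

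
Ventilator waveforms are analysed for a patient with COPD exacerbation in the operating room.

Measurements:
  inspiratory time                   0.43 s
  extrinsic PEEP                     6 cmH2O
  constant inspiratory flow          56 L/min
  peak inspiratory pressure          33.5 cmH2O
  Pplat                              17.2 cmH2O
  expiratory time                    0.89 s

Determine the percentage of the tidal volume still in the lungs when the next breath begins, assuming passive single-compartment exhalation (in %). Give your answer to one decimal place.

Flow: 56 L/min ÷ 60 = 0.9333 L/s.
Vt = flow × Ti = 0.9333 L/s × 0.43 s × 1000 mL/L = 401.32 mL.
R = (PIP − Pplat)/V̇ = (33.5 − 17.2) / 0.9333 = 16.3/0.9333 = 17.465 cmH2O·s/L.
C = Vt/(Pplat − PEEP) = 401.32 / (17.2 − 6) = 401.32/11.2 = 35.832 mL/cmH2O.
τ = R × C = 17.465 × 0.03583 L/cmH2O = 0.6258 s.
Fraction remaining at end-expiration = e^(−Te/τ) = e^(−0.89/0.6258) = 0.2412 → 24.12%.

24.1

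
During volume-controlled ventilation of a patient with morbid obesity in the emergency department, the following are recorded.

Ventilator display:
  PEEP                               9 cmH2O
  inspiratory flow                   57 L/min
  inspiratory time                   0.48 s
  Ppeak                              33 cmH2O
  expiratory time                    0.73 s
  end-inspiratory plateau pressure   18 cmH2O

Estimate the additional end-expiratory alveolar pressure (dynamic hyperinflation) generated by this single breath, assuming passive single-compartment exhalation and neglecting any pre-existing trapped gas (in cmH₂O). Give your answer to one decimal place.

Flow: 57 L/min ÷ 60 = 0.95 L/s.
Vt = flow × Ti = 0.95 L/s × 0.48 s × 1000 mL/L = 456.0 mL.
R = (PIP − Pplat)/V̇ = (33 − 18) / 0.95 = 15.0/0.95 = 15.789 cmH2O·s/L.
C = Vt/(Pplat − PEEP) = 456.0 / (18 − 9) = 456.0/9.0 = 50.667 mL/cmH2O.
τ = R × C = 15.789 × 0.05067 L/cmH2O = 0.8 s.
Fraction remaining = e^(−Te/τ) = e^(−0.73/0.8) = 0.4015; trapped volume = 456.0 × 0.4015 = 183.08 mL.
Additional alveolar pressure from trapping ≈ V_trapped / C = 183.08 / 50.667 = 3.613 cmH2O.

3.6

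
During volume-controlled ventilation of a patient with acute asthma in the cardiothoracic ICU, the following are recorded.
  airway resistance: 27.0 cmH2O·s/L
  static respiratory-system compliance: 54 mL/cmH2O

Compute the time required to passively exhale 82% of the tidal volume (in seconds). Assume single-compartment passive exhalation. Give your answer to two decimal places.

τ = R × C = 27.0 × 54 mL/cmH2O = 27.0 × 0.054 L/cmH2O = 1.458 s.
Exhaled fraction f = 1 − e^(−t/τ) → t = −τ·ln(1 − f) = −1.458·ln(0.18) = 2.5 s.

2.50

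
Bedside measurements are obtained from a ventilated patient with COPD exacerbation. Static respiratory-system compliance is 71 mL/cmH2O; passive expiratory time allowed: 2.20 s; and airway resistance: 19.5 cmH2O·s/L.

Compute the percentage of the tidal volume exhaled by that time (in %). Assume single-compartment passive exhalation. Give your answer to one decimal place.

79.6

τ = R × C = 19.5 × 71 mL/cmH2O = 19.5 × 0.071 L/cmH2O = 1.385 s.
Passive exhalation: V(t)/V₀ = e^(−t/τ) = e^(−2.20/1.385) = 0.2042.
Fraction exhaled = 1 − 0.2042 = 0.7958 → 79.58%.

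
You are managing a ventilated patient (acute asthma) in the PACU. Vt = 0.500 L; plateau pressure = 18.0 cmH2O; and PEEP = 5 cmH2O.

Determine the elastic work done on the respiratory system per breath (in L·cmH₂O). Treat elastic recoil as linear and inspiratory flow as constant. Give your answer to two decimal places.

Elastic work ≈ ½ × (Pplat − PEEP) × Vt = 0.5 × (18.0 − 5) × 0.500 L = 0.5 × 13.0 × 0.500 = 3.25 L·cmH2O.

3.25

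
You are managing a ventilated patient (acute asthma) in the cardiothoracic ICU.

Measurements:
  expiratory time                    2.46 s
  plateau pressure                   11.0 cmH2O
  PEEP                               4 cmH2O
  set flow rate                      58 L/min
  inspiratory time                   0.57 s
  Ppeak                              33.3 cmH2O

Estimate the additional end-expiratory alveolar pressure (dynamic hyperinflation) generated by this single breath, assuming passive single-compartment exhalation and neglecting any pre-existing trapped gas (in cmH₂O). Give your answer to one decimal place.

Flow: 58 L/min ÷ 60 = 0.9667 L/s.
Vt = flow × Ti = 0.9667 L/s × 0.57 s × 1000 mL/L = 551.02 mL.
R = (PIP − Pplat)/V̇ = (33.3 − 11.0) / 0.9667 = 22.3/0.9667 = 23.068 cmH2O·s/L.
C = Vt/(Pplat − PEEP) = 551.02 / (11.0 − 4) = 551.02/7.0 = 78.717 mL/cmH2O.
τ = R × C = 23.068 × 0.07872 L/cmH2O = 1.816 s.
Fraction remaining = e^(−Te/τ) = e^(−2.46/1.816) = 0.258; trapped volume = 551.02 × 0.258 = 142.16 mL.
Additional alveolar pressure from trapping ≈ V_trapped / C = 142.16 / 78.717 = 1.806 cmH2O.

1.8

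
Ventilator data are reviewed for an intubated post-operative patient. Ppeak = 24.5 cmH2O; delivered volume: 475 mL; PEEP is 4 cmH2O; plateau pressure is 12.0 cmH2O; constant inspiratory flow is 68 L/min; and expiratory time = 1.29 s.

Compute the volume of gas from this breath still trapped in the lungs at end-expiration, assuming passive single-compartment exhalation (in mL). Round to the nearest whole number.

66

Flow: 68 L/min ÷ 60 = 1.1333 L/s.
R = (PIP − Pplat)/V̇ = (24.5 − 12.0) / 1.1333 = 12.5/1.1333 = 11.03 cmH2O·s/L.
C = Vt/(Pplat − PEEP) = 475.0 / (12.0 − 4) = 475.0/8.0 = 59.375 mL/cmH2O.
τ = R × C = 11.03 × 0.05938 L/cmH2O = 0.655 s.
Fraction remaining = e^(−Te/τ) = e^(−1.29/0.655) = 0.1395.
Trapped volume = 475.0 × 0.1395 = 66.263 mL.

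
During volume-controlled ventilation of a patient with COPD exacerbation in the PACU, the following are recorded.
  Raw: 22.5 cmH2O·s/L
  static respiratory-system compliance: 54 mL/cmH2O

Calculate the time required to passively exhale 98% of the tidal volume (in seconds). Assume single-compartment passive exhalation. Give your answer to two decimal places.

4.75

τ = R × C = 22.5 × 54 mL/cmH2O = 22.5 × 0.054 L/cmH2O = 1.215 s.
Exhaled fraction f = 1 − e^(−t/τ) → t = −τ·ln(1 − f) = −1.215·ln(0.02) = 4.753 s.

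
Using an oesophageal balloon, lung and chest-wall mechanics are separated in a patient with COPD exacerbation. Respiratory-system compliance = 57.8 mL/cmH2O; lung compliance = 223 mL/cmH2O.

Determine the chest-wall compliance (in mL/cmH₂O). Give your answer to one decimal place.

1/Ccw = 1/Crs − 1/CL.
1/Ccw = 1/57.8 − 1/223 = 0.01282.
Ccw = 78.003 mL/cmH2O.

78.0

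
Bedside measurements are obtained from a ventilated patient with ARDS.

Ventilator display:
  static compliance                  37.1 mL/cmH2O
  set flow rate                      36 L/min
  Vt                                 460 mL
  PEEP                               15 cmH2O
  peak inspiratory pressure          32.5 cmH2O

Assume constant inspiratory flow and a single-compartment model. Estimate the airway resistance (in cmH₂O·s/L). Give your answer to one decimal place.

8.5

Flow: 36 L/min ÷ 60 = 0.6 L/s.
Equation of motion (constant flow): PIP = Vt/C + R·V̇ + PEEP.
R·V̇ = PIP − Vt/C − PEEP = 32.5 − 460/37.1 − 15 = 32.5 − 12.399 − 15 = 5.101 cmH2O.
R = 5.101 / 0.6 = 8.502 cmH2O·s/L.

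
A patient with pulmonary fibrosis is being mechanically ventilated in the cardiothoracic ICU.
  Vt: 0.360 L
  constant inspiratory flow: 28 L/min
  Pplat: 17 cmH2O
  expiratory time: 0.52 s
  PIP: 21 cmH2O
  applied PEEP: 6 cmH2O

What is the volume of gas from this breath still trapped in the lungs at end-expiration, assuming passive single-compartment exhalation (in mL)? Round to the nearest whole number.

Flow: 28 L/min ÷ 60 = 0.4667 L/s.
R = (PIP − Pplat)/V̇ = (21 − 17) / 0.4667 = 4.0/0.4667 = 8.571 cmH2O·s/L.
C = Vt/(Pplat − PEEP) = 360.0 / (17 − 6) = 360.0/11.0 = 32.727 mL/cmH2O.
τ = R × C = 8.571 × 0.03273 L/cmH2O = 0.2805 s.
Fraction remaining = e^(−Te/τ) = e^(−0.52/0.2805) = 0.1566.
Trapped volume = 360.0 × 0.1566 = 56.376 mL.

56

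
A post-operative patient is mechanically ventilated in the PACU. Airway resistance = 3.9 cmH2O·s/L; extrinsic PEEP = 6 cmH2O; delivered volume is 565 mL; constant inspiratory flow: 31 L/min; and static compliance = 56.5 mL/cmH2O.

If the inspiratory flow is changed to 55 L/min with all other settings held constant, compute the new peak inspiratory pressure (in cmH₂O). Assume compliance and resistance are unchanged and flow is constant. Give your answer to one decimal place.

Flow: 31 L/min ÷ 60 = 0.5167 L/s.
New flow: 55 L/min ÷ 60 = 0.9167 L/s.
PIP = Vt/C + R·V̇ + PEEP (constant-flow equation of motion).
Only the resistive term changes: ΔPIP = R × ΔV̇ = 3.9 × (0.9167 − 0.5167) = 3.9 × 0.4 = 1.56 cmH2O.
Original PIP = 565/56.5 + 3.9×0.5167 + 6 = 18.015 cmH2O; new PIP = 18.015 + (1.56) = 19.575 cmH2O.

19.6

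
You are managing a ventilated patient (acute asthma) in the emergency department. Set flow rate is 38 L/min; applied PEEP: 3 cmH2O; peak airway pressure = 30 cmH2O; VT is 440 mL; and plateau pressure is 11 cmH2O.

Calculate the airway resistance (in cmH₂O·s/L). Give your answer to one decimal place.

Flow: 38 L/min ÷ 60 = 0.6333 L/s.
Raw = (PIP − Pplat) / flow = (30 − 11) / 0.6333 = 19.0 / 0.6333 = 30.002 cmH2O·s/L.

30.0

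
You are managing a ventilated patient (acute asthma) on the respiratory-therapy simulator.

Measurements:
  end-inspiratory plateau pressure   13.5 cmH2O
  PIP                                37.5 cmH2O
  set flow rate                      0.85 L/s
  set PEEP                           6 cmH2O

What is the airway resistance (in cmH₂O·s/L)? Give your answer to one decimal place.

Raw = (PIP − Pplat) / flow = (37.5 − 13.5) / 0.85 = 24.0 / 0.85 = 28.235 cmH2O·s/L.

28.2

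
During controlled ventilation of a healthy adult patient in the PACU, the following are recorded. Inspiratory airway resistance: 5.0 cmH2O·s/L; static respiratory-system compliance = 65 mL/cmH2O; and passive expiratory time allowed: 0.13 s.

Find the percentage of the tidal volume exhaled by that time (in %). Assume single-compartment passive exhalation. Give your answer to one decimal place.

33.0

τ = R × C = 5.0 × 65 mL/cmH2O = 5.0 × 0.065 L/cmH2O = 0.325 s.
Passive exhalation: V(t)/V₀ = e^(−t/τ) = e^(−0.13/0.325) = 0.6703.
Fraction exhaled = 1 − 0.6703 = 0.3297 → 32.97%.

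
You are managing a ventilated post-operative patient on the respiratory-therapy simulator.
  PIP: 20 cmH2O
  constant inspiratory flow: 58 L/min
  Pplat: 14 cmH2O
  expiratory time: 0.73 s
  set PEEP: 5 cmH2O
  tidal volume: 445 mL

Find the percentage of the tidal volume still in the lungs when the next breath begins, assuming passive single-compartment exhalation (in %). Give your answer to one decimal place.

Flow: 58 L/min ÷ 60 = 0.9667 L/s.
R = (PIP − Pplat)/V̇ = (20 − 14) / 0.9667 = 6.0/0.9667 = 6.207 cmH2O·s/L.
C = Vt/(Pplat − PEEP) = 445.0 / (14 − 5) = 445.0/9.0 = 49.444 mL/cmH2O.
τ = R × C = 6.207 × 0.04944 L/cmH2O = 0.3069 s.
Fraction remaining at end-expiration = e^(−Te/τ) = e^(−0.73/0.3069) = 0.09268 → 9.268%.

9.3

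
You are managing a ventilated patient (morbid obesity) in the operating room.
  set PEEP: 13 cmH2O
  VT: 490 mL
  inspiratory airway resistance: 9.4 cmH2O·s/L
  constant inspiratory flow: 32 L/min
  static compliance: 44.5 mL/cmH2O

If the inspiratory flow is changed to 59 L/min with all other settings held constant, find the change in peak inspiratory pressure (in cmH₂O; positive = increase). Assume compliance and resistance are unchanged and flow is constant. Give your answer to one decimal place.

4.2

Flow: 32 L/min ÷ 60 = 0.5333 L/s.
New flow: 59 L/min ÷ 60 = 0.9833 L/s.
PIP = Vt/C + R·V̇ + PEEP (constant-flow equation of motion).
Only the resistive term changes: ΔPIP = R × ΔV̇ = 9.4 × (0.9833 − 0.5333) = 9.4 × 0.45 = 4.23 cmH2O.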